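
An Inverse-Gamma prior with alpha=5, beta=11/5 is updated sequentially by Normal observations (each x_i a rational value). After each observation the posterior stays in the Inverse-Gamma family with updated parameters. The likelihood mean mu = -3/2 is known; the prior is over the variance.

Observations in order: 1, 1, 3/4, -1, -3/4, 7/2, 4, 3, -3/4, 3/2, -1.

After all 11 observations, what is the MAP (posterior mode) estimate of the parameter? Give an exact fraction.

obs 1: x=1 → posterior Inverse-Gamma(11/2, 213/40)
obs 2: x=1 → posterior Inverse-Gamma(6, 169/20)
obs 3: x=3/4 → posterior Inverse-Gamma(13/2, 1757/160)
obs 4: x=-1 → posterior Inverse-Gamma(7, 1777/160)
obs 5: x=-3/4 → posterior Inverse-Gamma(15/2, 911/80)
obs 6: x=7/2 → posterior Inverse-Gamma(8, 1911/80)
obs 7: x=4 → posterior Inverse-Gamma(17/2, 3121/80)
obs 8: x=3 → posterior Inverse-Gamma(9, 3931/80)
obs 9: x=-3/4 → posterior Inverse-Gamma(19/2, 7907/160)
obs 10: x=3/2 → posterior Inverse-Gamma(10, 8627/160)
obs 11: x=-1 → posterior Inverse-Gamma(21/2, 8647/160)

8647/1840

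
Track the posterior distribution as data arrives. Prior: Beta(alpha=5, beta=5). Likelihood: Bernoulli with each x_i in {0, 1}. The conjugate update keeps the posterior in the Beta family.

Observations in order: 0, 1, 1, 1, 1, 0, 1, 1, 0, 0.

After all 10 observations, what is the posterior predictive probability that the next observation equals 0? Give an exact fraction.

9/20

obs 1: x=0 → posterior Beta(5, 6)
obs 2: x=1 → posterior Beta(6, 6)
obs 3: x=1 → posterior Beta(7, 6)
obs 4: x=1 → posterior Beta(8, 6)
obs 5: x=1 → posterior Beta(9, 6)
obs 6: x=0 → posterior Beta(9, 7)
obs 7: x=1 → posterior Beta(10, 7)
obs 8: x=1 → posterior Beta(11, 7)
obs 9: x=0 → posterior Beta(11, 8)
obs 10: x=0 → posterior Beta(11, 9)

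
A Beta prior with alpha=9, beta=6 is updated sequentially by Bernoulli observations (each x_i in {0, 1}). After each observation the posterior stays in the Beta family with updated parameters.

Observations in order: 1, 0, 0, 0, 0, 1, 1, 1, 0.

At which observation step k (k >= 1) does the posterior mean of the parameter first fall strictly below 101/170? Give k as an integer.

obs 1: x=1 → posterior Beta(10, 6)
obs 2: x=0 → posterior Beta(10, 7)
obs 3: x=0 → posterior Beta(10, 8)
obs 4: x=0 → posterior Beta(10, 9)
obs 5: x=0 → posterior Beta(10, 10)
obs 6: x=1 → posterior Beta(11, 10)
obs 7: x=1 → posterior Beta(12, 10)
obs 8: x=1 → posterior Beta(13, 10)
obs 9: x=0 → posterior Beta(13, 11)

k = 2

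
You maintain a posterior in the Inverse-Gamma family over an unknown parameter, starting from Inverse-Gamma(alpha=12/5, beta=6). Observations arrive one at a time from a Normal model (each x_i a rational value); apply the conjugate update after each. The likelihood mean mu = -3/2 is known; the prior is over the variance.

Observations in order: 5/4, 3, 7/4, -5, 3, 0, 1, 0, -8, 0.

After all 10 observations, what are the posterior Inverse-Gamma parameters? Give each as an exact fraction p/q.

obs 1: x=5/4 → posterior Inverse-Gamma(29/10, 313/32)
obs 2: x=3 → posterior Inverse-Gamma(17/5, 637/32)
obs 3: x=7/4 → posterior Inverse-Gamma(39/10, 403/16)
obs 4: x=-5 → posterior Inverse-Gamma(22/5, 501/16)
obs 5: x=3 → posterior Inverse-Gamma(49/10, 663/16)
obs 6: x=0 → posterior Inverse-Gamma(27/5, 681/16)
obs 7: x=1 → posterior Inverse-Gamma(59/10, 731/16)
obs 8: x=0 → posterior Inverse-Gamma(32/5, 749/16)
obs 9: x=-8 → posterior Inverse-Gamma(69/10, 1087/16)
obs 10: x=0 → posterior Inverse-Gamma(37/5, 1105/16)

alpha=37/5, beta=1105/16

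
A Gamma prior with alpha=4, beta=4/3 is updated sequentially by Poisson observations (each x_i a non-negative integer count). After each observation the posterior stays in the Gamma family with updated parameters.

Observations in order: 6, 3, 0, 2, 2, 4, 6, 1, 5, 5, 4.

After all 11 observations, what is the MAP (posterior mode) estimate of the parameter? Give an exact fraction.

obs 1: x=6 → posterior Gamma(10, 7/3)
obs 2: x=3 → posterior Gamma(13, 10/3)
obs 3: x=0 → posterior Gamma(13, 13/3)
obs 4: x=2 → posterior Gamma(15, 16/3)
obs 5: x=2 → posterior Gamma(17, 19/3)
obs 6: x=4 → posterior Gamma(21, 22/3)
obs 7: x=6 → posterior Gamma(27, 25/3)
obs 8: x=1 → posterior Gamma(28, 28/3)
obs 9: x=5 → posterior Gamma(33, 31/3)
obs 10: x=5 → posterior Gamma(38, 34/3)
obs 11: x=4 → posterior Gamma(42, 37/3)

123/37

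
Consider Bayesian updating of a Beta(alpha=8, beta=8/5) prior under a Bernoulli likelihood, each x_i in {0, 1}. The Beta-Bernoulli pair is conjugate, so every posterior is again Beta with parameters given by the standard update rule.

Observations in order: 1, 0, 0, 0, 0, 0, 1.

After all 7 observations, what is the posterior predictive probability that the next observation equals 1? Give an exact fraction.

obs 1: x=1 → posterior Beta(9, 8/5)
obs 2: x=0 → posterior Beta(9, 13/5)
obs 3: x=0 → posterior Beta(9, 18/5)
obs 4: x=0 → posterior Beta(9, 23/5)
obs 5: x=0 → posterior Beta(9, 28/5)
obs 6: x=0 → posterior Beta(9, 33/5)
obs 7: x=1 → posterior Beta(10, 33/5)

50/83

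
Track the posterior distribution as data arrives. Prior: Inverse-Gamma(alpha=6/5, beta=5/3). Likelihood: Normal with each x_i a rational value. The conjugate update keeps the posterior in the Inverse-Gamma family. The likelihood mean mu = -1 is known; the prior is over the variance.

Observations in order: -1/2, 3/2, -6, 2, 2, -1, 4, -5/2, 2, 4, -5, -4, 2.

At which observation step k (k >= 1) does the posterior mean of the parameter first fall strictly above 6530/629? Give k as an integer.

k = 7

obs 1: x=-1/2 → posterior Inverse-Gamma(17/10, 43/24)
obs 2: x=3/2 → posterior Inverse-Gamma(11/5, 59/12)
obs 3: x=-6 → posterior Inverse-Gamma(27/10, 209/12)
obs 4: x=2 → posterior Inverse-Gamma(16/5, 263/12)
obs 5: x=2 → posterior Inverse-Gamma(37/10, 317/12)
obs 6: x=-1 → posterior Inverse-Gamma(21/5, 317/12)
obs 7: x=4 → posterior Inverse-Gamma(47/10, 467/12)
obs 8: x=-5/2 → posterior Inverse-Gamma(26/5, 961/24)
obs 9: x=2 → posterior Inverse-Gamma(57/10, 1069/24)
obs 10: x=4 → posterior Inverse-Gamma(31/5, 1369/24)
obs 11: x=-5 → posterior Inverse-Gamma(67/10, 1561/24)
obs 12: x=-4 → posterior Inverse-Gamma(36/5, 1669/24)
obs 13: x=2 → posterior Inverse-Gamma(77/10, 1777/24)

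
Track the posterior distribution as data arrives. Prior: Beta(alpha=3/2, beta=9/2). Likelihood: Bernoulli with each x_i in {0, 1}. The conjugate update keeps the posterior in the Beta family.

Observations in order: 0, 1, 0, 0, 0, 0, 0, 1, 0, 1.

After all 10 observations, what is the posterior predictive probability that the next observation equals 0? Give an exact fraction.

23/32

obs 1: x=0 → posterior Beta(3/2, 11/2)
obs 2: x=1 → posterior Beta(5/2, 11/2)
obs 3: x=0 → posterior Beta(5/2, 13/2)
obs 4: x=0 → posterior Beta(5/2, 15/2)
obs 5: x=0 → posterior Beta(5/2, 17/2)
obs 6: x=0 → posterior Beta(5/2, 19/2)
obs 7: x=0 → posterior Beta(5/2, 21/2)
obs 8: x=1 → posterior Beta(7/2, 21/2)
obs 9: x=0 → posterior Beta(7/2, 23/2)
obs 10: x=1 → posterior Beta(9/2, 23/2)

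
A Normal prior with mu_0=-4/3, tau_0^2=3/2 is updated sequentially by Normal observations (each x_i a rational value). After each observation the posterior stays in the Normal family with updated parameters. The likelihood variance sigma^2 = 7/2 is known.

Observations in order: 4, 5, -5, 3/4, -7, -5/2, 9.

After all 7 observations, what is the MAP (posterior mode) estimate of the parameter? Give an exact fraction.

obs 1: x=4 → posterior Normal(4/15, 21/20)
obs 2: x=5 → posterior Normal(53/39, 21/26)
obs 3: x=-5 → posterior Normal(1/6, 21/32)
obs 4: x=3/4 → posterior Normal(59/228, 21/38)
obs 5: x=-7 → posterior Normal(-193/264, 21/44)
obs 6: x=-5/2 → posterior Normal(-283/300, 21/50)
obs 7: x=9 → posterior Normal(41/336, 3/8)

41/336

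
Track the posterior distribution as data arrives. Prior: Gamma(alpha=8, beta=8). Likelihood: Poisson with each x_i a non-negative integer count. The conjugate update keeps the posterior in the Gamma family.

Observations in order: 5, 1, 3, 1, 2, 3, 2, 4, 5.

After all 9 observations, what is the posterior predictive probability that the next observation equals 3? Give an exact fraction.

407174238277036145259123298355824171739960755/2322209742641640873794243287246857516733169664

obs 1: x=5 → posterior Gamma(13, 9)
obs 2: x=1 → posterior Gamma(14, 10)
obs 3: x=3 → posterior Gamma(17, 11)
obs 4: x=1 → posterior Gamma(18, 12)
obs 5: x=2 → posterior Gamma(20, 13)
obs 6: x=3 → posterior Gamma(23, 14)
obs 7: x=2 → posterior Gamma(25, 15)
obs 8: x=4 → posterior Gamma(29, 16)
obs 9: x=5 → posterior Gamma(34, 17)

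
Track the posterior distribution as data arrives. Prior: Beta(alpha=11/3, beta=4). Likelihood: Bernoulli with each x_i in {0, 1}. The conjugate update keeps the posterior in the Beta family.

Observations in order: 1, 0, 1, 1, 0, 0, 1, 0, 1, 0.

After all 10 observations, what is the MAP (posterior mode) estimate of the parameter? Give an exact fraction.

23/47

obs 1: x=1 → posterior Beta(14/3, 4)
obs 2: x=0 → posterior Beta(14/3, 5)
obs 3: x=1 → posterior Beta(17/3, 5)
obs 4: x=1 → posterior Beta(20/3, 5)
obs 5: x=0 → posterior Beta(20/3, 6)
obs 6: x=0 → posterior Beta(20/3, 7)
obs 7: x=1 → posterior Beta(23/3, 7)
obs 8: x=0 → posterior Beta(23/3, 8)
obs 9: x=1 → posterior Beta(26/3, 8)
obs 10: x=0 → posterior Beta(26/3, 9)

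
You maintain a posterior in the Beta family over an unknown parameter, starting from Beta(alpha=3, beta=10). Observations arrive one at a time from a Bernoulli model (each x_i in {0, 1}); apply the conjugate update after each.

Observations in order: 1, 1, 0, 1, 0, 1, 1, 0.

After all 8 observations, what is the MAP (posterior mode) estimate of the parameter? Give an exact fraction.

7/19

obs 1: x=1 → posterior Beta(4, 10)
obs 2: x=1 → posterior Beta(5, 10)
obs 3: x=0 → posterior Beta(5, 11)
obs 4: x=1 → posterior Beta(6, 11)
obs 5: x=0 → posterior Beta(6, 12)
obs 6: x=1 → posterior Beta(7, 12)
obs 7: x=1 → posterior Beta(8, 12)
obs 8: x=0 → posterior Beta(8, 13)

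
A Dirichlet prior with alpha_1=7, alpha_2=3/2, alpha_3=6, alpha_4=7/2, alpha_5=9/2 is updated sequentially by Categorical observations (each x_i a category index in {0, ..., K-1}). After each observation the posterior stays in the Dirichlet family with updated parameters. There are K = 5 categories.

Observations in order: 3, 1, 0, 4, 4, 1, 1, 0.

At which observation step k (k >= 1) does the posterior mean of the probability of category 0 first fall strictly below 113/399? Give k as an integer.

obs 1: x=3 → posterior Dirichlet(7, 3/2, 6, 9/2, 9/2)
obs 2: x=1 → posterior Dirichlet(7, 5/2, 6, 9/2, 9/2)
obs 3: x=0 → posterior Dirichlet(8, 5/2, 6, 9/2, 9/2)
obs 4: x=4 → posterior Dirichlet(8, 5/2, 6, 9/2, 11/2)
obs 5: x=4 → posterior Dirichlet(8, 5/2, 6, 9/2, 13/2)
obs 6: x=1 → posterior Dirichlet(8, 7/2, 6, 9/2, 13/2)
obs 7: x=1 → posterior Dirichlet(8, 9/2, 6, 9/2, 13/2)
obs 8: x=0 → posterior Dirichlet(9, 9/2, 6, 9/2, 13/2)

k = 6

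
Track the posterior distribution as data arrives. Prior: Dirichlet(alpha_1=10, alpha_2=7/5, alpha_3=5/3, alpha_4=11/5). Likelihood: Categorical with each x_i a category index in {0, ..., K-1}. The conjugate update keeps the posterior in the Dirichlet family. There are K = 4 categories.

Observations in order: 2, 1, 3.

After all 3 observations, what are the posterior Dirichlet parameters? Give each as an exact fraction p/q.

alpha_1=10, alpha_2=12/5, alpha_3=8/3, alpha_4=16/5

obs 1: x=2 → posterior Dirichlet(10, 7/5, 8/3, 11/5)
obs 2: x=1 → posterior Dirichlet(10, 12/5, 8/3, 11/5)
obs 3: x=3 → posterior Dirichlet(10, 12/5, 8/3, 16/5)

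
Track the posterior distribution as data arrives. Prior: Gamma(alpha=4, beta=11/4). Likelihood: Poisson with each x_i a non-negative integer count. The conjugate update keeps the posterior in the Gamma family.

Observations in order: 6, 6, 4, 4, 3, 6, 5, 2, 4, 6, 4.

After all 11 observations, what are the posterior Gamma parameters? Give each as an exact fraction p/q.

alpha=54, beta=55/4

obs 1: x=6 → posterior Gamma(10, 15/4)
obs 2: x=6 → posterior Gamma(16, 19/4)
obs 3: x=4 → posterior Gamma(20, 23/4)
obs 4: x=4 → posterior Gamma(24, 27/4)
obs 5: x=3 → posterior Gamma(27, 31/4)
obs 6: x=6 → posterior Gamma(33, 35/4)
obs 7: x=5 → posterior Gamma(38, 39/4)
obs 8: x=2 → posterior Gamma(40, 43/4)
obs 9: x=4 → posterior Gamma(44, 47/4)
obs 10: x=6 → posterior Gamma(50, 51/4)
obs 11: x=4 → posterior Gamma(54, 55/4)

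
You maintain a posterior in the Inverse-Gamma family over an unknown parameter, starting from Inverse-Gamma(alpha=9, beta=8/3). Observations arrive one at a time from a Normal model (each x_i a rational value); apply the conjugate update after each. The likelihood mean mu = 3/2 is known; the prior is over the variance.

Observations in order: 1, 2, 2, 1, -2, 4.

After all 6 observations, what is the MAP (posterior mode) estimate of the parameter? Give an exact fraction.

obs 1: x=1 → posterior Inverse-Gamma(19/2, 67/24)
obs 2: x=2 → posterior Inverse-Gamma(10, 35/12)
obs 3: x=2 → posterior Inverse-Gamma(21/2, 73/24)
obs 4: x=1 → posterior Inverse-Gamma(11, 19/6)
obs 5: x=-2 → posterior Inverse-Gamma(23/2, 223/24)
obs 6: x=4 → posterior Inverse-Gamma(12, 149/12)

149/156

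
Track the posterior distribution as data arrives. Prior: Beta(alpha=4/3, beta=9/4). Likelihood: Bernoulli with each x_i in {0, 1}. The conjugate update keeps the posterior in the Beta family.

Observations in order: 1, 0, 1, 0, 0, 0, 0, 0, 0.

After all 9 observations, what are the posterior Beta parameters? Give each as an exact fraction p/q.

obs 1: x=1 → posterior Beta(7/3, 9/4)
obs 2: x=0 → posterior Beta(7/3, 13/4)
obs 3: x=1 → posterior Beta(10/3, 13/4)
obs 4: x=0 → posterior Beta(10/3, 17/4)
obs 5: x=0 → posterior Beta(10/3, 21/4)
obs 6: x=0 → posterior Beta(10/3, 25/4)
obs 7: x=0 → posterior Beta(10/3, 29/4)
obs 8: x=0 → posterior Beta(10/3, 33/4)
obs 9: x=0 → posterior Beta(10/3, 37/4)

alpha=10/3, beta=37/4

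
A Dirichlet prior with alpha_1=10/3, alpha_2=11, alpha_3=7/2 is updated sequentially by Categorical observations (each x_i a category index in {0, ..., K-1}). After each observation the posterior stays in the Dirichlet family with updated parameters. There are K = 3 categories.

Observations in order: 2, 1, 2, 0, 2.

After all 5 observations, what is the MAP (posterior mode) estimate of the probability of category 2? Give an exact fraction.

33/119

obs 1: x=2 → posterior Dirichlet(10/3, 11, 9/2)
obs 2: x=1 → posterior Dirichlet(10/3, 12, 9/2)
obs 3: x=2 → posterior Dirichlet(10/3, 12, 11/2)
obs 4: x=0 → posterior Dirichlet(13/3, 12, 11/2)
obs 5: x=2 → posterior Dirichlet(13/3, 12, 13/2)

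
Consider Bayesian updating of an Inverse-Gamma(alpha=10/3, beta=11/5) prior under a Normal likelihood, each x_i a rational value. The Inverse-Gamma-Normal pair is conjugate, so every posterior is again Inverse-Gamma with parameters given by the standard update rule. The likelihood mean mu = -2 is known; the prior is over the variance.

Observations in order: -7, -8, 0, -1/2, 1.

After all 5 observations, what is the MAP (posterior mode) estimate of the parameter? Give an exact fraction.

4839/820

obs 1: x=-7 → posterior Inverse-Gamma(23/6, 147/10)
obs 2: x=-8 → posterior Inverse-Gamma(13/3, 327/10)
obs 3: x=0 → posterior Inverse-Gamma(29/6, 347/10)
obs 4: x=-1/2 → posterior Inverse-Gamma(16/3, 1433/40)
obs 5: x=1 → posterior Inverse-Gamma(35/6, 1613/40)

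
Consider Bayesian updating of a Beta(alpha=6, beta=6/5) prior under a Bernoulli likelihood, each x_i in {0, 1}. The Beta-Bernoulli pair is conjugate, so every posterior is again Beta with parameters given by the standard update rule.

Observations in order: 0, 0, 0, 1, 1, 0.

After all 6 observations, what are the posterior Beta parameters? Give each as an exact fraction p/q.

obs 1: x=0 → posterior Beta(6, 11/5)
obs 2: x=0 → posterior Beta(6, 16/5)
obs 3: x=0 → posterior Beta(6, 21/5)
obs 4: x=1 → posterior Beta(7, 21/5)
obs 5: x=1 → posterior Beta(8, 21/5)
obs 6: x=0 → posterior Beta(8, 26/5)

alpha=8, beta=26/5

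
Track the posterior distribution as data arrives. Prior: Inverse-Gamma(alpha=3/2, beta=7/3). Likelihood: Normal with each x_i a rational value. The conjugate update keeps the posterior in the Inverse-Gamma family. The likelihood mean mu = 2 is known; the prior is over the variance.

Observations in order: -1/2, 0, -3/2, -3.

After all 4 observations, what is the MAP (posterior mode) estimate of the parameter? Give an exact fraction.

313/54

obs 1: x=-1/2 → posterior Inverse-Gamma(2, 131/24)
obs 2: x=0 → posterior Inverse-Gamma(5/2, 179/24)
obs 3: x=-3/2 → posterior Inverse-Gamma(3, 163/12)
obs 4: x=-3 → posterior Inverse-Gamma(7/2, 313/12)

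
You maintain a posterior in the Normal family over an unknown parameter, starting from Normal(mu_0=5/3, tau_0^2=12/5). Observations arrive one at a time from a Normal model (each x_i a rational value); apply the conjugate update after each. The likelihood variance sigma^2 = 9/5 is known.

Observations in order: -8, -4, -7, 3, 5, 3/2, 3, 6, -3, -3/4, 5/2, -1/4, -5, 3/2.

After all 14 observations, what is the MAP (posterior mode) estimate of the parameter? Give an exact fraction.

obs 1: x=-8 → posterior Normal(-27/7, 36/35)
obs 2: x=-4 → posterior Normal(-43/11, 36/55)
obs 3: x=-7 → posterior Normal(-71/15, 12/25)
obs 4: x=3 → posterior Normal(-59/19, 36/95)
obs 5: x=5 → posterior Normal(-39/23, 36/115)
obs 6: x=3/2 → posterior Normal(-11/9, 4/15)
obs 7: x=3 → posterior Normal(-21/31, 36/155)
obs 8: x=6 → posterior Normal(3/35, 36/175)
obs 9: x=-3 → posterior Normal(-3/13, 12/65)
obs 10: x=-3/4 → posterior Normal(-12/43, 36/215)
obs 11: x=5/2 → posterior Normal(-2/47, 36/235)
obs 12: x=-1/4 → posterior Normal(-1/17, 12/85)
obs 13: x=-5 → posterior Normal(-23/55, 36/275)
obs 14: x=3/2 → posterior Normal(-17/59, 36/295)

-17/59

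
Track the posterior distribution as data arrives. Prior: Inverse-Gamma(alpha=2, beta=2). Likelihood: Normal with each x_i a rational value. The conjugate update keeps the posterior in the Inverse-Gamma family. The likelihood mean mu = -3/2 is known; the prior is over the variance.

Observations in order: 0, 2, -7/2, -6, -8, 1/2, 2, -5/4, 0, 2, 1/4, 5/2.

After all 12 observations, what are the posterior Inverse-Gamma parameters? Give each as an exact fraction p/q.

obs 1: x=0 → posterior Inverse-Gamma(5/2, 25/8)
obs 2: x=2 → posterior Inverse-Gamma(3, 37/4)
obs 3: x=-7/2 → posterior Inverse-Gamma(7/2, 45/4)
obs 4: x=-6 → posterior Inverse-Gamma(4, 171/8)
obs 5: x=-8 → posterior Inverse-Gamma(9/2, 85/2)
obs 6: x=1/2 → posterior Inverse-Gamma(5, 89/2)
obs 7: x=2 → posterior Inverse-Gamma(11/2, 405/8)
obs 8: x=-5/4 → posterior Inverse-Gamma(6, 1621/32)
obs 9: x=0 → posterior Inverse-Gamma(13/2, 1657/32)
obs 10: x=2 → posterior Inverse-Gamma(7, 1853/32)
obs 11: x=1/4 → posterior Inverse-Gamma(15/2, 951/16)
obs 12: x=5/2 → posterior Inverse-Gamma(8, 1079/16)

alpha=8, beta=1079/16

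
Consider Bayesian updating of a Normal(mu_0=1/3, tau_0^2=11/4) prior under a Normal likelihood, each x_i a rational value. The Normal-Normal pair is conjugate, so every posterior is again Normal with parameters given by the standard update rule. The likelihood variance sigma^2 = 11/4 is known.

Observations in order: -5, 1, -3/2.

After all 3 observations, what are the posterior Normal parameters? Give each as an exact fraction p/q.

obs 1: x=-5 → posterior Normal(-7/3, 11/8)
obs 2: x=1 → posterior Normal(-11/9, 11/12)
obs 3: x=-3/2 → posterior Normal(-31/24, 11/16)

mu_0=-31/24, tau_0^2=11/16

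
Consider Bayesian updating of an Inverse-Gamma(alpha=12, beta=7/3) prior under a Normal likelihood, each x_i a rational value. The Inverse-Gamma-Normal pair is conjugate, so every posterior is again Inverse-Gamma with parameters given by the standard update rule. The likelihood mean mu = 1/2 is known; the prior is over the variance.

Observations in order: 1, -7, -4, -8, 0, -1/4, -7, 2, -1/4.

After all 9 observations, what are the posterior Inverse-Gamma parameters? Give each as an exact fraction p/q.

alpha=33/2, beta=5125/48

obs 1: x=1 → posterior Inverse-Gamma(25/2, 59/24)
obs 2: x=-7 → posterior Inverse-Gamma(13, 367/12)
obs 3: x=-4 → posterior Inverse-Gamma(27/2, 977/24)
obs 4: x=-8 → posterior Inverse-Gamma(14, 461/6)
obs 5: x=0 → posterior Inverse-Gamma(29/2, 1847/24)
obs 6: x=-1/4 → posterior Inverse-Gamma(15, 7415/96)
obs 7: x=-7 → posterior Inverse-Gamma(31/2, 10115/96)
obs 8: x=2 → posterior Inverse-Gamma(16, 10223/96)
obs 9: x=-1/4 → posterior Inverse-Gamma(33/2, 5125/48)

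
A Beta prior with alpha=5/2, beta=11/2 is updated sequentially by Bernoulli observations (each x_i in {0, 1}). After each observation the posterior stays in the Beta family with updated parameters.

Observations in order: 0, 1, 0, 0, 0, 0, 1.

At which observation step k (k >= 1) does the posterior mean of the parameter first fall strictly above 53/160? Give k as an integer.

obs 1: x=0 → posterior Beta(5/2, 13/2)
obs 2: x=1 → posterior Beta(7/2, 13/2)
obs 3: x=0 → posterior Beta(7/2, 15/2)
obs 4: x=0 → posterior Beta(7/2, 17/2)
obs 5: x=0 → posterior Beta(7/2, 19/2)
obs 6: x=0 → posterior Beta(7/2, 21/2)
obs 7: x=1 → posterior Beta(9/2, 21/2)

k = 2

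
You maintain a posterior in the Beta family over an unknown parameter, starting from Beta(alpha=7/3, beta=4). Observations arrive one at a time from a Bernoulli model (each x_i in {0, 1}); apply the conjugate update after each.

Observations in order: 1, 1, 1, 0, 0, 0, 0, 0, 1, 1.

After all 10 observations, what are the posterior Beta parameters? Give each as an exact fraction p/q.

obs 1: x=1 → posterior Beta(10/3, 4)
obs 2: x=1 → posterior Beta(13/3, 4)
obs 3: x=1 → posterior Beta(16/3, 4)
obs 4: x=0 → posterior Beta(16/3, 5)
obs 5: x=0 → posterior Beta(16/3, 6)
obs 6: x=0 → posterior Beta(16/3, 7)
obs 7: x=0 → posterior Beta(16/3, 8)
obs 8: x=0 → posterior Beta(16/3, 9)
obs 9: x=1 → posterior Beta(19/3, 9)
obs 10: x=1 → posterior Beta(22/3, 9)

alpha=22/3, beta=9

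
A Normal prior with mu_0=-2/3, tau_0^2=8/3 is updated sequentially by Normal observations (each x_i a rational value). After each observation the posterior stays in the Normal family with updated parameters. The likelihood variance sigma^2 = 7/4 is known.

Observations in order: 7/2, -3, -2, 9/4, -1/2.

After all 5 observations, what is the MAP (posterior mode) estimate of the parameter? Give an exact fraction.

-6/181

obs 1: x=7/2 → posterior Normal(98/53, 56/53)
obs 2: x=-3 → posterior Normal(2/85, 56/85)
obs 3: x=-2 → posterior Normal(-62/117, 56/117)
obs 4: x=9/4 → posterior Normal(10/149, 56/149)
obs 5: x=-1/2 → posterior Normal(-6/181, 56/181)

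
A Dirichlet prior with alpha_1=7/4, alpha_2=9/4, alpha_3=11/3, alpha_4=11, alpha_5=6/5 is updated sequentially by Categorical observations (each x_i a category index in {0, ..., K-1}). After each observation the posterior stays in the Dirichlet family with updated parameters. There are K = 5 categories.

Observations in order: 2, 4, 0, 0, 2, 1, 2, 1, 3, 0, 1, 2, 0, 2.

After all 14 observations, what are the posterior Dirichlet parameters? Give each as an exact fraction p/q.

obs 1: x=2 → posterior Dirichlet(7/4, 9/4, 14/3, 11, 6/5)
obs 2: x=4 → posterior Dirichlet(7/4, 9/4, 14/3, 11, 11/5)
obs 3: x=0 → posterior Dirichlet(11/4, 9/4, 14/3, 11, 11/5)
obs 4: x=0 → posterior Dirichlet(15/4, 9/4, 14/3, 11, 11/5)
obs 5: x=2 → posterior Dirichlet(15/4, 9/4, 17/3, 11, 11/5)
obs 6: x=1 → posterior Dirichlet(15/4, 13/4, 17/3, 11, 11/5)
obs 7: x=2 → posterior Dirichlet(15/4, 13/4, 20/3, 11, 11/5)
obs 8: x=1 → posterior Dirichlet(15/4, 17/4, 20/3, 11, 11/5)
obs 9: x=3 → posterior Dirichlet(15/4, 17/4, 20/3, 12, 11/5)
obs 10: x=0 → posterior Dirichlet(19/4, 17/4, 20/3, 12, 11/5)
obs 11: x=1 → posterior Dirichlet(19/4, 21/4, 20/3, 12, 11/5)
obs 12: x=2 → posterior Dirichlet(19/4, 21/4, 23/3, 12, 11/5)
obs 13: x=0 → posterior Dirichlet(23/4, 21/4, 23/3, 12, 11/5)
obs 14: x=2 → posterior Dirichlet(23/4, 21/4, 26/3, 12, 11/5)

alpha_1=23/4, alpha_2=21/4, alpha_3=26/3, alpha_4=12, alpha_5=11/5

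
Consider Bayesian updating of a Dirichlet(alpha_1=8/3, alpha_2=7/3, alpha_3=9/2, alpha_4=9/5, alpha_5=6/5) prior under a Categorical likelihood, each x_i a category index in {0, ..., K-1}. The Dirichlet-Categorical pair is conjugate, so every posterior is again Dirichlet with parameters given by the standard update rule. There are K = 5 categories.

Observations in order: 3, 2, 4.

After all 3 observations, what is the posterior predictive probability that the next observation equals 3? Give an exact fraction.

28/155

obs 1: x=3 → posterior Dirichlet(8/3, 7/3, 9/2, 14/5, 6/5)
obs 2: x=2 → posterior Dirichlet(8/3, 7/3, 11/2, 14/5, 6/5)
obs 3: x=4 → posterior Dirichlet(8/3, 7/3, 11/2, 14/5, 11/5)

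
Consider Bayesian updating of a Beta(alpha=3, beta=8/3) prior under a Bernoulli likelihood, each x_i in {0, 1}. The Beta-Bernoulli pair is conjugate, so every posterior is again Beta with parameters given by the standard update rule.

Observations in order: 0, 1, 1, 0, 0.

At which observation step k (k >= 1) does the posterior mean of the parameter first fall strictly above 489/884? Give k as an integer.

obs 1: x=0 → posterior Beta(3, 11/3)
obs 2: x=1 → posterior Beta(4, 11/3)
obs 3: x=1 → posterior Beta(5, 11/3)
obs 4: x=0 → posterior Beta(5, 14/3)
obs 5: x=0 → posterior Beta(5, 17/3)

k = 3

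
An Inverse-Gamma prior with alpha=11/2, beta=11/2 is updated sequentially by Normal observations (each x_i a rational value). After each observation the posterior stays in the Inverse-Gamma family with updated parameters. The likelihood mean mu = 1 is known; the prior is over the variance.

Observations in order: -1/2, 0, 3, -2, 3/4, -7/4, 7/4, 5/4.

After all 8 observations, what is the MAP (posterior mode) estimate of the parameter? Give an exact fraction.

obs 1: x=-1/2 → posterior Inverse-Gamma(6, 53/8)
obs 2: x=0 → posterior Inverse-Gamma(13/2, 57/8)
obs 3: x=3 → posterior Inverse-Gamma(7, 73/8)
obs 4: x=-2 → posterior Inverse-Gamma(15/2, 109/8)
obs 5: x=3/4 → posterior Inverse-Gamma(8, 437/32)
obs 6: x=-7/4 → posterior Inverse-Gamma(17/2, 279/16)
obs 7: x=7/4 → posterior Inverse-Gamma(9, 567/32)
obs 8: x=5/4 → posterior Inverse-Gamma(19/2, 71/4)

71/42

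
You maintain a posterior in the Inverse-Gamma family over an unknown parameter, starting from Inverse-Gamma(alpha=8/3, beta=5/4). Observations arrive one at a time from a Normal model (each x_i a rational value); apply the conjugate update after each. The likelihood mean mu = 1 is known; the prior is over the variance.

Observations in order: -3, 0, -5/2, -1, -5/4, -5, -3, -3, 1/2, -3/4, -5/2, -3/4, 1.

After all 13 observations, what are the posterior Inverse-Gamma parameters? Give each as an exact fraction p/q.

obs 1: x=-3 → posterior Inverse-Gamma(19/6, 37/4)
obs 2: x=0 → posterior Inverse-Gamma(11/3, 39/4)
obs 3: x=-5/2 → posterior Inverse-Gamma(25/6, 127/8)
obs 4: x=-1 → posterior Inverse-Gamma(14/3, 143/8)
obs 5: x=-5/4 → posterior Inverse-Gamma(31/6, 653/32)
obs 6: x=-5 → posterior Inverse-Gamma(17/3, 1229/32)
obs 7: x=-3 → posterior Inverse-Gamma(37/6, 1485/32)
obs 8: x=-3 → posterior Inverse-Gamma(20/3, 1741/32)
obs 9: x=1/2 → posterior Inverse-Gamma(43/6, 1745/32)
obs 10: x=-3/4 → posterior Inverse-Gamma(23/3, 897/16)
obs 11: x=-5/2 → posterior Inverse-Gamma(49/6, 995/16)
obs 12: x=-3/4 → posterior Inverse-Gamma(26/3, 2039/32)
obs 13: x=1 → posterior Inverse-Gamma(55/6, 2039/32)

alpha=55/6, beta=2039/32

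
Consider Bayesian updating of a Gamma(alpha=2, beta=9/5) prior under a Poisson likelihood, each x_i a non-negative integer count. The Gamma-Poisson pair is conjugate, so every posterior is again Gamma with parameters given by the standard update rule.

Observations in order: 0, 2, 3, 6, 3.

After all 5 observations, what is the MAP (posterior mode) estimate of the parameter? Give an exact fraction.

75/34

obs 1: x=0 → posterior Gamma(2, 14/5)
obs 2: x=2 → posterior Gamma(4, 19/5)
obs 3: x=3 → posterior Gamma(7, 24/5)
obs 4: x=6 → posterior Gamma(13, 29/5)
obs 5: x=3 → posterior Gamma(16, 34/5)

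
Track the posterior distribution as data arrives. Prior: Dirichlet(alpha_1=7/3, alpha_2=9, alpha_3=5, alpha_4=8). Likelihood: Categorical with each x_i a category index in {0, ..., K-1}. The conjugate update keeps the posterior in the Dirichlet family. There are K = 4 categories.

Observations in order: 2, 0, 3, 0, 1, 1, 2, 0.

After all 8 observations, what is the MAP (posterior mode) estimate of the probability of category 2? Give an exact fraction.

18/85

obs 1: x=2 → posterior Dirichlet(7/3, 9, 6, 8)
obs 2: x=0 → posterior Dirichlet(10/3, 9, 6, 8)
obs 3: x=3 → posterior Dirichlet(10/3, 9, 6, 9)
obs 4: x=0 → posterior Dirichlet(13/3, 9, 6, 9)
obs 5: x=1 → posterior Dirichlet(13/3, 10, 6, 9)
obs 6: x=1 → posterior Dirichlet(13/3, 11, 6, 9)
obs 7: x=2 → posterior Dirichlet(13/3, 11, 7, 9)
obs 8: x=0 → posterior Dirichlet(16/3, 11, 7, 9)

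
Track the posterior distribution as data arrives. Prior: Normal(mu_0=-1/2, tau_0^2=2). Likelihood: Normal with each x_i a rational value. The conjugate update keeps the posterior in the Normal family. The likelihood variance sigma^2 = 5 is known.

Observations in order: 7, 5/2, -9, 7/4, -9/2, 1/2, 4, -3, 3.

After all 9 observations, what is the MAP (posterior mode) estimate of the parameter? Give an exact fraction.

obs 1: x=7 → posterior Normal(23/14, 10/7)
obs 2: x=5/2 → posterior Normal(11/6, 10/9)
obs 3: x=-9 → posterior Normal(-3/22, 10/11)
obs 4: x=7/4 → posterior Normal(2/13, 10/13)
obs 5: x=-9/2 → posterior Normal(-7/15, 2/3)
obs 6: x=1/2 → posterior Normal(-6/17, 10/17)
obs 7: x=4 → posterior Normal(2/19, 10/19)
obs 8: x=-3 → posterior Normal(-4/21, 10/21)
obs 9: x=3 → posterior Normal(2/23, 10/23)

2/23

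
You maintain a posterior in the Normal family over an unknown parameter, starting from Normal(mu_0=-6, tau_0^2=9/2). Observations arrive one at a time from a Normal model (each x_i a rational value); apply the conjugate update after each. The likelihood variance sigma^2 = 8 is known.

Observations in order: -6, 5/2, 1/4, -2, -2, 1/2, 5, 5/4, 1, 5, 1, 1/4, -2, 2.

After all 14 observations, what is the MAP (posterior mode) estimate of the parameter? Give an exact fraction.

-141/568

obs 1: x=-6 → posterior Normal(-6, 72/25)
obs 2: x=5/2 → posterior Normal(-15/4, 36/17)
obs 3: x=1/4 → posterior Normal(-501/172, 72/43)
obs 4: x=-2 → posterior Normal(-573/208, 18/13)
obs 5: x=-2 → posterior Normal(-645/244, 72/61)
obs 6: x=1/2 → posterior Normal(-627/280, 36/35)
obs 7: x=5 → posterior Normal(-447/316, 72/79)
obs 8: x=5/4 → posterior Normal(-201/176, 9/11)
obs 9: x=1 → posterior Normal(-183/194, 72/97)
obs 10: x=5 → posterior Normal(-93/212, 36/53)
obs 11: x=1 → posterior Normal(-15/46, 72/115)
obs 12: x=1/4 → posterior Normal(-141/496, 18/31)
obs 13: x=-2 → posterior Normal(-213/532, 72/133)
obs 14: x=2 → posterior Normal(-141/568, 36/71)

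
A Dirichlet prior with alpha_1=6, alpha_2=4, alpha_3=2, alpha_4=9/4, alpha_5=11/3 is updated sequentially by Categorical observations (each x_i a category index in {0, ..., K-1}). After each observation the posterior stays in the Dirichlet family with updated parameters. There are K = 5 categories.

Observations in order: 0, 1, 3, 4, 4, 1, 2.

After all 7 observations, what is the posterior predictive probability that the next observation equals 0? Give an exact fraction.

obs 1: x=0 → posterior Dirichlet(7, 4, 2, 9/4, 11/3)
obs 2: x=1 → posterior Dirichlet(7, 5, 2, 9/4, 11/3)
obs 3: x=3 → posterior Dirichlet(7, 5, 2, 13/4, 11/3)
obs 4: x=4 → posterior Dirichlet(7, 5, 2, 13/4, 14/3)
obs 5: x=4 → posterior Dirichlet(7, 5, 2, 13/4, 17/3)
obs 6: x=1 → posterior Dirichlet(7, 6, 2, 13/4, 17/3)
obs 7: x=2 → posterior Dirichlet(7, 6, 3, 13/4, 17/3)

84/299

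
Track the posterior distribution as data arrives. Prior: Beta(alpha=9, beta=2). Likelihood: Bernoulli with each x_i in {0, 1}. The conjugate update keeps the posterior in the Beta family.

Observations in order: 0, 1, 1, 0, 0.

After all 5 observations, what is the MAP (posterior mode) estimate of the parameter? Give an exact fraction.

5/7

obs 1: x=0 → posterior Beta(9, 3)
obs 2: x=1 → posterior Beta(10, 3)
obs 3: x=1 → posterior Beta(11, 3)
obs 4: x=0 → posterior Beta(11, 4)
obs 5: x=0 → posterior Beta(11, 5)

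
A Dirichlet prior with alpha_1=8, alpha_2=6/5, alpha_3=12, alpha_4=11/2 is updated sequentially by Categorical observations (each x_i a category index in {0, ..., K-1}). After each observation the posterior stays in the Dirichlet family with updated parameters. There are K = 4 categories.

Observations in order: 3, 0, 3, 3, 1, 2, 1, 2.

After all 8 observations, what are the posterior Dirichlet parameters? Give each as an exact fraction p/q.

alpha_1=9, alpha_2=16/5, alpha_3=14, alpha_4=17/2

obs 1: x=3 → posterior Dirichlet(8, 6/5, 12, 13/2)
obs 2: x=0 → posterior Dirichlet(9, 6/5, 12, 13/2)
obs 3: x=3 → posterior Dirichlet(9, 6/5, 12, 15/2)
obs 4: x=3 → posterior Dirichlet(9, 6/5, 12, 17/2)
obs 5: x=1 → posterior Dirichlet(9, 11/5, 12, 17/2)
obs 6: x=2 → posterior Dirichlet(9, 11/5, 13, 17/2)
obs 7: x=1 → posterior Dirichlet(9, 16/5, 13, 17/2)
obs 8: x=2 → posterior Dirichlet(9, 16/5, 14, 17/2)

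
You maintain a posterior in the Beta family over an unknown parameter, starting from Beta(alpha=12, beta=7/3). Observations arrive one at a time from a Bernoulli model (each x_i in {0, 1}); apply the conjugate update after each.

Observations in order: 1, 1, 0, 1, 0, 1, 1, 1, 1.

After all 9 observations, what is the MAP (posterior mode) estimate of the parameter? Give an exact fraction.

obs 1: x=1 → posterior Beta(13, 7/3)
obs 2: x=1 → posterior Beta(14, 7/3)
obs 3: x=0 → posterior Beta(14, 10/3)
obs 4: x=1 → posterior Beta(15, 10/3)
obs 5: x=0 → posterior Beta(15, 13/3)
obs 6: x=1 → posterior Beta(16, 13/3)
obs 7: x=1 → posterior Beta(17, 13/3)
obs 8: x=1 → posterior Beta(18, 13/3)
obs 9: x=1 → posterior Beta(19, 13/3)

27/32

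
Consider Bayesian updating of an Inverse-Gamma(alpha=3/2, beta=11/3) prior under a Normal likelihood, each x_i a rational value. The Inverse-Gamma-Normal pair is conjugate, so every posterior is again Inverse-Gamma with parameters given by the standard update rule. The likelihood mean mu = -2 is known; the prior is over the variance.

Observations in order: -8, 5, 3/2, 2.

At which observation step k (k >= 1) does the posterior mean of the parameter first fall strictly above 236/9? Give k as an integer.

k = 2

obs 1: x=-8 → posterior Inverse-Gamma(2, 65/3)
obs 2: x=5 → posterior Inverse-Gamma(5/2, 277/6)
obs 3: x=3/2 → posterior Inverse-Gamma(3, 1255/24)
obs 4: x=2 → posterior Inverse-Gamma(7/2, 1447/24)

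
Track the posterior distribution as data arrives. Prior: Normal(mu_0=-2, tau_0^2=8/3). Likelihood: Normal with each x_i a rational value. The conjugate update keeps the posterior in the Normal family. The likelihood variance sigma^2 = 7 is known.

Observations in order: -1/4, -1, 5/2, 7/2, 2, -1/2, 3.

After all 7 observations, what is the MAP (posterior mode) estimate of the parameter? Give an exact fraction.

32/77

obs 1: x=-1/4 → posterior Normal(-44/29, 56/29)
obs 2: x=-1 → posterior Normal(-52/37, 56/37)
obs 3: x=5/2 → posterior Normal(-32/45, 56/45)
obs 4: x=7/2 → posterior Normal(-4/53, 56/53)
obs 5: x=2 → posterior Normal(12/61, 56/61)
obs 6: x=-1/2 → posterior Normal(8/69, 56/69)
obs 7: x=3 → posterior Normal(32/77, 8/11)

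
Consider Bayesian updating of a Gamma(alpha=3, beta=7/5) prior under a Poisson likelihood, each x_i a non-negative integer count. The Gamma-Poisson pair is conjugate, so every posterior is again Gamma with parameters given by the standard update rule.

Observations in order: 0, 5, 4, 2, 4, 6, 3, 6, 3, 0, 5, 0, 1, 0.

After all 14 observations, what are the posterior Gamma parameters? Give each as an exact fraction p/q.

obs 1: x=0 → posterior Gamma(3, 12/5)
obs 2: x=5 → posterior Gamma(8, 17/5)
obs 3: x=4 → posterior Gamma(12, 22/5)
obs 4: x=2 → posterior Gamma(14, 27/5)
obs 5: x=4 → posterior Gamma(18, 32/5)
obs 6: x=6 → posterior Gamma(24, 37/5)
obs 7: x=3 → posterior Gamma(27, 42/5)
obs 8: x=6 → posterior Gamma(33, 47/5)
obs 9: x=3 → posterior Gamma(36, 52/5)
obs 10: x=0 → posterior Gamma(36, 57/5)
obs 11: x=5 → posterior Gamma(41, 62/5)
obs 12: x=0 → posterior Gamma(41, 67/5)
obs 13: x=1 → posterior Gamma(42, 72/5)
obs 14: x=0 → posterior Gamma(42, 77/5)

alpha=42, beta=77/5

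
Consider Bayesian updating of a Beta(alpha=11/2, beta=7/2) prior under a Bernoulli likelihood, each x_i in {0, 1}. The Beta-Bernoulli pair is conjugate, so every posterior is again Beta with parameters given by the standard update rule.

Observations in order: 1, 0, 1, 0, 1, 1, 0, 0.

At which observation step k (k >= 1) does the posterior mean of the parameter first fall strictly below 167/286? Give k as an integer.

obs 1: x=1 → posterior Beta(13/2, 7/2)
obs 2: x=0 → posterior Beta(13/2, 9/2)
obs 3: x=1 → posterior Beta(15/2, 9/2)
obs 4: x=0 → posterior Beta(15/2, 11/2)
obs 5: x=1 → posterior Beta(17/2, 11/2)
obs 6: x=1 → posterior Beta(19/2, 11/2)
obs 7: x=0 → posterior Beta(19/2, 13/2)
obs 8: x=0 → posterior Beta(19/2, 15/2)

k = 4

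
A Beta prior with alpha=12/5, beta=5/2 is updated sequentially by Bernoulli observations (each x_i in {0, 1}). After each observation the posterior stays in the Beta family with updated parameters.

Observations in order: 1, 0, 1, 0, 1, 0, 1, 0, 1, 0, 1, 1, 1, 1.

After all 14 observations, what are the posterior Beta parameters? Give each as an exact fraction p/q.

alpha=57/5, beta=15/2

obs 1: x=1 → posterior Beta(17/5, 5/2)
obs 2: x=0 → posterior Beta(17/5, 7/2)
obs 3: x=1 → posterior Beta(22/5, 7/2)
obs 4: x=0 → posterior Beta(22/5, 9/2)
obs 5: x=1 → posterior Beta(27/5, 9/2)
obs 6: x=0 → posterior Beta(27/5, 11/2)
obs 7: x=1 → posterior Beta(32/5, 11/2)
obs 8: x=0 → posterior Beta(32/5, 13/2)
obs 9: x=1 → posterior Beta(37/5, 13/2)
obs 10: x=0 → posterior Beta(37/5, 15/2)
obs 11: x=1 → posterior Beta(42/5, 15/2)
obs 12: x=1 → posterior Beta(47/5, 15/2)
obs 13: x=1 → posterior Beta(52/5, 15/2)
obs 14: x=1 → posterior Beta(57/5, 15/2)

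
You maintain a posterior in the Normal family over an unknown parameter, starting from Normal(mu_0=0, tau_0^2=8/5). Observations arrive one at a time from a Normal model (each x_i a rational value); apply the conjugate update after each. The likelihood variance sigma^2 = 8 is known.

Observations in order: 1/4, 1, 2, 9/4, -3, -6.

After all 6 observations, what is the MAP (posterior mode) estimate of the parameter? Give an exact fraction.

-7/22

obs 1: x=1/4 → posterior Normal(1/24, 4/3)
obs 2: x=1 → posterior Normal(5/28, 8/7)
obs 3: x=2 → posterior Normal(13/32, 1)
obs 4: x=9/4 → posterior Normal(11/18, 8/9)
obs 5: x=-3 → posterior Normal(1/4, 4/5)
obs 6: x=-6 → posterior Normal(-7/22, 8/11)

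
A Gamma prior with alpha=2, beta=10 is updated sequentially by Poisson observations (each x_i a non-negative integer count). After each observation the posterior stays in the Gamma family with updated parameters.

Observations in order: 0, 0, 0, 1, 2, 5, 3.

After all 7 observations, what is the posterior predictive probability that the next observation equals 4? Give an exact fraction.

4506583004972201335/546477889934674132992

obs 1: x=0 → posterior Gamma(2, 11)
obs 2: x=0 → posterior Gamma(2, 12)
obs 3: x=0 → posterior Gamma(2, 13)
obs 4: x=1 → posterior Gamma(3, 14)
obs 5: x=2 → posterior Gamma(5, 15)
obs 6: x=5 → posterior Gamma(10, 16)
obs 7: x=3 → posterior Gamma(13, 17)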